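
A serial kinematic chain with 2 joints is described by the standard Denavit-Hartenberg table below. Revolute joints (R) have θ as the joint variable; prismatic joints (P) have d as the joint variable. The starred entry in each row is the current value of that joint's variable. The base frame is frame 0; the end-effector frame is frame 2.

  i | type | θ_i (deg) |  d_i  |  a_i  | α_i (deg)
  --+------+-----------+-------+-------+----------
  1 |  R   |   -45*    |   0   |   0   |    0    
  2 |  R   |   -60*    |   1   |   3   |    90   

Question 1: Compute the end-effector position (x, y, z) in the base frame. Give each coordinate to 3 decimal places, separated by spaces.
after link 1: o_1 = (0.0000, 0.0000, 0.0000)
after link 2: o_2 = (-0.7765, -2.8978, 1.0000)

-0.776 -2.898 1.000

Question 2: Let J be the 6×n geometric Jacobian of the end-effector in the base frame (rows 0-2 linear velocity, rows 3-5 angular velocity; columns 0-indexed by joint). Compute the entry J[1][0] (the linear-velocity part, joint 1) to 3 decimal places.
-0.776

axis z_0 = ẑ; lever o_n−o_0 = (-0.7765,-2.8978,1.0000)
cross product → J_v[:, 0] = (2.8978,-0.7765,0.0000)
J_ω[:, 0] = z_0
entry J[1][0] = -0.7765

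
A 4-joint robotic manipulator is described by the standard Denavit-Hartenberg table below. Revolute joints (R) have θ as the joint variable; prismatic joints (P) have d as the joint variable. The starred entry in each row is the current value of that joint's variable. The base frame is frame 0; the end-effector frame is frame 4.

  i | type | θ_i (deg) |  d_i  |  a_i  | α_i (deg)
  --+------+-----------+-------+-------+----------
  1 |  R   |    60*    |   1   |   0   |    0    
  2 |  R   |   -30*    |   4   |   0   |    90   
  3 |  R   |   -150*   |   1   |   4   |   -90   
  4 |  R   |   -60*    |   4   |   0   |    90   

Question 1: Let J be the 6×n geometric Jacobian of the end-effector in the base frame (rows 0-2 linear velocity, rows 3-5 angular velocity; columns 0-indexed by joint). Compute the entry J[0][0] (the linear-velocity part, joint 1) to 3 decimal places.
1.598

axis z_0 = ẑ; lever o_n−o_0 = (-0.7679,-1.5981,-0.4641)
cross product → J_v[:, 0] = (1.5981,-0.7679,0.0000)
J_ω[:, 0] = z_0
entry J[0][0] = 1.5981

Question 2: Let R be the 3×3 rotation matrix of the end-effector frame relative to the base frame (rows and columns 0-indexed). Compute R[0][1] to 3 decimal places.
0.433

End-effector y-axis (col 1 of R) = (0.4330,0.2500,-0.8660)
R[0][1] = 0.4330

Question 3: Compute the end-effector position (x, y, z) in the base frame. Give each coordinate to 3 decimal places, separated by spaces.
-0.768 -1.598 -0.464

after link 1: o_1 = (0.0000, 0.0000, 1.0000)
after link 2: o_2 = (0.0000, 0.0000, 5.0000)
after link 3: o_3 = (-2.5000, -2.5981, 3.0000)
after link 4: o_4 = (-0.7679, -1.5981, -0.4641)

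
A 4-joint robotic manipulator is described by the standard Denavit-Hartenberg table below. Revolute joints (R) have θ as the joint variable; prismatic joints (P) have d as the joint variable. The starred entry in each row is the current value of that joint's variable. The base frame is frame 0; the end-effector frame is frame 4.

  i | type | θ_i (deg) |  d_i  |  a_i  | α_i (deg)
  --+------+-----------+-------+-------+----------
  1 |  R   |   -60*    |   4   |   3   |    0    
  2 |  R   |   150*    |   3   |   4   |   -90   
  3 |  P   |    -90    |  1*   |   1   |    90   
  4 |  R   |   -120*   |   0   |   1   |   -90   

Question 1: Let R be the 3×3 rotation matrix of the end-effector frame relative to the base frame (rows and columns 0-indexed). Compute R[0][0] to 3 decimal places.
0.866

End-effector x-axis (col 0 of R) = (0.8660,0.0000,-0.5000)
R[0][0] = 0.8660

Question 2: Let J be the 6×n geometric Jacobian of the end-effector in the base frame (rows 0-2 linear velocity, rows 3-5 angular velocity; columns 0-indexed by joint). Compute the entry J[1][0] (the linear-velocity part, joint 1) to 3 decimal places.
axis z_0 = ẑ; lever o_n−o_0 = (1.3660,1.4019,7.5000)
cross product → J_v[:, 0] = (-1.4019,1.3660,0.0000)
J_ω[:, 0] = z_0
entry J[1][0] = 1.3660

1.366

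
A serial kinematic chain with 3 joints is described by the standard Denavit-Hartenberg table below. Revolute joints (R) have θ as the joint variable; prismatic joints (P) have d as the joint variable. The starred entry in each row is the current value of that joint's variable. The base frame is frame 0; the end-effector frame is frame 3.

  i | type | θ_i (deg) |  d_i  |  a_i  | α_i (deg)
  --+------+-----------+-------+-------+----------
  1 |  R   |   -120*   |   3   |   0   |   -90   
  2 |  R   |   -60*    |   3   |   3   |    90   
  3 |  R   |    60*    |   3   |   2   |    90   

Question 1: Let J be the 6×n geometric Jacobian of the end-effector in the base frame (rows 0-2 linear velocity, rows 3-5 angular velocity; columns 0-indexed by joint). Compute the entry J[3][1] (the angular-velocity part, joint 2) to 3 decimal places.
0.866

axis z_1 = (0.8660,-0.5000,0.0000); lever o_n−o_1 = (4.3971,-1.8481,4.9641)
cross product → J_v[:, 1] = (-2.4821,-4.2990,0.5981)
J_ω[:, 1] = z_1
entry J[3][1] = 0.8660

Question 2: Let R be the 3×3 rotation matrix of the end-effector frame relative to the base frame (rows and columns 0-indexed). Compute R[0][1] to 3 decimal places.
End-effector y-axis (col 1 of R) = (0.4330,0.7500,0.5000)
R[0][1] = 0.4330

0.433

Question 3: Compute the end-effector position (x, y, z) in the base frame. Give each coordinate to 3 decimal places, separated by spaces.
4.397 -1.848 7.964

after link 1: o_1 = (0.0000, 0.0000, 3.0000)
after link 2: o_2 = (1.8481, -2.7990, 5.5981)
after link 3: o_3 = (4.3971, -1.8481, 7.9641)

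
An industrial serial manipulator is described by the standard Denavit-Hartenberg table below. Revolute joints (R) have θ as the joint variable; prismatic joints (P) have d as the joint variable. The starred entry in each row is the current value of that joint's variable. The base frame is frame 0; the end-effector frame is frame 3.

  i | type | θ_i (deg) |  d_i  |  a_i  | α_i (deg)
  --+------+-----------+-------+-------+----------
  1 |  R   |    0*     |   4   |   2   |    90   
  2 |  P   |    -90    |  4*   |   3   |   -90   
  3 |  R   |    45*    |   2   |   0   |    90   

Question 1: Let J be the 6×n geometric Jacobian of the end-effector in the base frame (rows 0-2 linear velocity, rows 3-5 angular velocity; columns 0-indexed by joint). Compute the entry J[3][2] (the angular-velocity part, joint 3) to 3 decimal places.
1.000

axis z_2 = (1.0000,-0.0000,0.0000); lever o_n−o_2 = (2.0000,0.0000,0.0000)
cross product → J_v[:, 2] = (-0.0000,-0.0000,0.0000)
J_ω[:, 2] = z_2
entry J[3][2] = 1.0000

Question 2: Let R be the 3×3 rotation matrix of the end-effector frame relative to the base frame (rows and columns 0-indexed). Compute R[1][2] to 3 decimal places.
-0.707

End-effector z-axis (col 2 of R) = (0.0000,-0.7071,-0.7071)
R[1][2] = -0.7071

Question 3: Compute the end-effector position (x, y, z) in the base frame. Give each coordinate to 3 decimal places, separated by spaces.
4.000 -4.000 1.000

after link 1: o_1 = (2.0000, 0.0000, 4.0000)
after link 2: o_2 = (2.0000, -4.0000, 1.0000)
after link 3: o_3 = (4.0000, -4.0000, 1.0000)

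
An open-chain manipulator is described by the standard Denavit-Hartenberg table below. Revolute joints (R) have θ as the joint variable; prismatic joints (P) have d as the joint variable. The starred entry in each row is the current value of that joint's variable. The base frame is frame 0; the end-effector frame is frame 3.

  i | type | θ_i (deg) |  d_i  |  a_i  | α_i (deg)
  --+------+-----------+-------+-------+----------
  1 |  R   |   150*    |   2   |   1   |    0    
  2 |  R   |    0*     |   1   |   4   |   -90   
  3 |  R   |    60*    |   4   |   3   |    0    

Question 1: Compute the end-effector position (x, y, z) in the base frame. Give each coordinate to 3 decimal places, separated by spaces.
-7.629 -0.214 0.402

after link 1: o_1 = (-0.8660, 0.5000, 2.0000)
after link 2: o_2 = (-4.3301, 2.5000, 3.0000)
after link 3: o_3 = (-7.6292, -0.2141, 0.4019)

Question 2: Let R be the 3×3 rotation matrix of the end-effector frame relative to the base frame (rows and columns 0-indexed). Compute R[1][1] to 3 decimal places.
-0.433

End-effector y-axis (col 1 of R) = (0.7500,-0.4330,-0.5000)
R[1][1] = -0.4330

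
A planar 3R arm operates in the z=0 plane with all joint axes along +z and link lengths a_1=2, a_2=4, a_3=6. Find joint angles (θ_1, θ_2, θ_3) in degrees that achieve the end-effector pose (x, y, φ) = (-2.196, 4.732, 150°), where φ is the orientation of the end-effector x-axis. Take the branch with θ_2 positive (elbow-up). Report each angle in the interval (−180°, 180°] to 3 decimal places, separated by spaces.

-59.999 119.997 90.002

wrist centre = target − a_3·(cos φ, sin φ) = (3.0002, 1.7320)
cos θ_2 = (12.0007−2²−4²)/(2·2·4) = -0.5000; θ_2 = 119.9969° (elbow-up)
β = atan2(1.7320,3.0002) = 29.9980°; ψ = atan2(3.4642,0.0002) = 89.9969°
θ_1 = β − ψ = -59.9989°
θ_3 = φ − θ_1 − θ_2 = 90.0020° (wrapped to (-180°,180°])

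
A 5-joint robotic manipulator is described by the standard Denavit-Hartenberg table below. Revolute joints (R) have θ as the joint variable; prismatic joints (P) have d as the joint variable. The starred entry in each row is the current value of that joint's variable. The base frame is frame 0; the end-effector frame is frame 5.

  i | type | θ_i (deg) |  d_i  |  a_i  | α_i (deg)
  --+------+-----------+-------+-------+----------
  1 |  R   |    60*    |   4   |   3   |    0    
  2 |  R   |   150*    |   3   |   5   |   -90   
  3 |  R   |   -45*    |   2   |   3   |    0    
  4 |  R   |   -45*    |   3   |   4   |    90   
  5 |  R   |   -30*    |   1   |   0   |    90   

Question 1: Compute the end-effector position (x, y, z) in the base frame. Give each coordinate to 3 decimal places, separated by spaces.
after link 1: o_1 = (1.5000, 2.5981, 4.0000)
after link 2: o_2 = (-2.8301, 0.0981, 7.0000)
after link 3: o_3 = (-3.6672, -2.6946, 9.1213)
after link 4: o_4 = (-2.1672, -5.2927, 13.1213)
after link 5: o_5 = (-1.3012, -4.7927, 13.1213)

-1.301 -4.793 13.121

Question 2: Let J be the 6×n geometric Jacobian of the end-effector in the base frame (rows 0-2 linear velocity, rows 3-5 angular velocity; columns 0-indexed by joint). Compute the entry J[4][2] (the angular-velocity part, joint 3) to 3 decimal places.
axis z_2 = (0.5000,-0.8660,0.0000); lever o_n−o_2 = (1.5289,-4.8908,6.1213)
cross product → J_v[:, 2] = (-5.3012,-3.0607,-1.1213)
J_ω[:, 2] = z_2
entry J[4][2] = -0.8660

-0.866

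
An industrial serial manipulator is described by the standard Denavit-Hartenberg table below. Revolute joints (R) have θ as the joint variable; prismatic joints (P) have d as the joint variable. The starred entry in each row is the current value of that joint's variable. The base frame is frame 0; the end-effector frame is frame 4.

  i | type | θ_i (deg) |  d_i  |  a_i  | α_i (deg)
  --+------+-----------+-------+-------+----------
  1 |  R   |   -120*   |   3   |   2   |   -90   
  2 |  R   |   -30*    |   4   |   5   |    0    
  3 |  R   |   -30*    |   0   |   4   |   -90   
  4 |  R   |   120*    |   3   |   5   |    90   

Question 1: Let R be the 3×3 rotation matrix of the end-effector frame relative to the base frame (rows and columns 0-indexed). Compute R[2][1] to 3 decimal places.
End-effector y-axis (col 1 of R) = (-0.4330,-0.7500,-0.5000)
R[2][1] = -0.5000

-0.500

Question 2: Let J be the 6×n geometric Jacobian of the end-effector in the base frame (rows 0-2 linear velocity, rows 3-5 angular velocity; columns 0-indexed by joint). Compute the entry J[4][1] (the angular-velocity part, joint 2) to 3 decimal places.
-0.500

axis z_1 = (0.8660,-0.5000,0.0000); lever o_n−o_1 = (-4.1250,-6.4845,2.2990)
cross product → J_v[:, 1] = (-1.1495,-1.9910,-7.6782)
J_ω[:, 1] = z_1
entry J[4][1] = -0.5000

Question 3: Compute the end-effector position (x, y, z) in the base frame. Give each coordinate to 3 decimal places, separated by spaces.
after link 1: o_1 = (-1.0000, -1.7321, 3.0000)
after link 2: o_2 = (0.2990, -7.4821, 5.5000)
after link 3: o_3 = (-0.7010, -9.2141, 8.9641)
after link 4: o_4 = (-5.1250, -8.2165, 5.2990)

-5.125 -8.217 5.299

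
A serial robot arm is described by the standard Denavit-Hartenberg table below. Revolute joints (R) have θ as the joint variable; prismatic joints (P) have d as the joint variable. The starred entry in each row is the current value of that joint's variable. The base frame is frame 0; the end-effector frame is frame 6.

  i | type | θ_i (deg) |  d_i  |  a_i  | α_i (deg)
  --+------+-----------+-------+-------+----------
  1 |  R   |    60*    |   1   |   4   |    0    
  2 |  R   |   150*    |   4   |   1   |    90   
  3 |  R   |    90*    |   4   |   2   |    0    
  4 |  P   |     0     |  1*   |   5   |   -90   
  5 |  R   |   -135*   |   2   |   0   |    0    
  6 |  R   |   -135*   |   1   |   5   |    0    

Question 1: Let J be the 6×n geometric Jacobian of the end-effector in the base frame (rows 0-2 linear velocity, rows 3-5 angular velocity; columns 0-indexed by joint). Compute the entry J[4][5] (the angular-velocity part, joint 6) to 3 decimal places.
0.500

axis z_5 = (0.8660,0.5000,0.0000); lever o_n−o_5 = (3.3660,-3.8301,0.0000)
cross product → J_v[:, 5] = (0.0000,0.0000,-5.0000)
J_ω[:, 5] = z_5
entry J[4][5] = 0.5000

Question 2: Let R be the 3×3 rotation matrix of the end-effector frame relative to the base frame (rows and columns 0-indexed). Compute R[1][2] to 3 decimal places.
End-effector z-axis (col 2 of R) = (0.8660,0.5000,0.0000)
R[1][2] = 0.5000

0.500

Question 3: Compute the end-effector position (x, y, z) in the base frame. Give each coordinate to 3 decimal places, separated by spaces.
3.732 4.464 12.000

after link 1: o_1 = (2.0000, 3.4641, 1.0000)
after link 2: o_2 = (1.1340, 2.9641, 5.0000)
after link 3: o_3 = (-0.8660, 6.4282, 7.0000)
after link 4: o_4 = (-1.3660, 7.2942, 12.0000)
after link 5: o_5 = (0.3660, 8.2942, 12.0000)
after link 6: o_6 = (3.7321, 4.4641, 12.0000)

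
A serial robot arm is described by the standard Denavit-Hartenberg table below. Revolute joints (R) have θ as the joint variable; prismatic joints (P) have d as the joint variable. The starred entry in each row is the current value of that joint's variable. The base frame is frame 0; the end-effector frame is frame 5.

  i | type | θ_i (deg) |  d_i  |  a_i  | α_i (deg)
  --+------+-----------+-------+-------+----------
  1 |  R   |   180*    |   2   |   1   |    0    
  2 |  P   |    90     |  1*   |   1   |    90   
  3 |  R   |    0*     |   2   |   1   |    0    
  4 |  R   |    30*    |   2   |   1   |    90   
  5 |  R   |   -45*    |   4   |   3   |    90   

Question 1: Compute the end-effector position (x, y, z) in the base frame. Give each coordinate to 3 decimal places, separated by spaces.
-2.879 -6.703 1.097

after link 1: o_1 = (-1.0000, 0.0000, 2.0000)
after link 2: o_2 = (-1.0000, -1.0000, 3.0000)
after link 3: o_3 = (-3.0000, -2.0000, 3.0000)
after link 4: o_4 = (-5.0000, -2.8660, 3.5000)
after link 5: o_5 = (-2.8787, -6.7031, 1.0966)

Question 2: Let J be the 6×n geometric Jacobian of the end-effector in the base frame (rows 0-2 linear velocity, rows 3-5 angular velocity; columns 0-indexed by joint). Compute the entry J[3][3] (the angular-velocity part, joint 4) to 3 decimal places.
-1.000

axis z_3 = (-1.0000,0.0000,0.0000); lever o_n−o_3 = (0.1213,-4.7031,-1.9034)
cross product → J_v[:, 3] = (-0.0000,-1.9034,4.7031)
J_ω[:, 3] = z_3
entry J[3][3] = -1.0000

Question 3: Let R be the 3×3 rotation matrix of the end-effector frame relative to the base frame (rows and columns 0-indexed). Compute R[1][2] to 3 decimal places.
End-effector z-axis (col 2 of R) = (0.7071,0.6124,-0.3536)
R[1][2] = 0.6124

0.612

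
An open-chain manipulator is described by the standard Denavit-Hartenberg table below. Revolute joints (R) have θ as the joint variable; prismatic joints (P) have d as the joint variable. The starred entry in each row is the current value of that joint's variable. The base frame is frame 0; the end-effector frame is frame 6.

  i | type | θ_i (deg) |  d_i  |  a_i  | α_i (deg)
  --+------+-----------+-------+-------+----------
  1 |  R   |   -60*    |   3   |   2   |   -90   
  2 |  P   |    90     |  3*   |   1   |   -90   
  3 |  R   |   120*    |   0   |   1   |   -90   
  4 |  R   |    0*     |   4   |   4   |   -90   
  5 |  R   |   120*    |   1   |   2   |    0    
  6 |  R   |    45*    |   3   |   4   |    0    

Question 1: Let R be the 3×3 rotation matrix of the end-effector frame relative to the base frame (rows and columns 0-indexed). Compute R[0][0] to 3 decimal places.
End-effector x-axis (col 0 of R) = (0.6124,0.3536,-0.7071)
R[0][0] = 0.6124

0.612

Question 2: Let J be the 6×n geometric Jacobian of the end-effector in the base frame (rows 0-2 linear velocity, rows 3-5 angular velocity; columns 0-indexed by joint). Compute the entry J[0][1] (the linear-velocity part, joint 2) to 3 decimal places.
prismatic axis z_1 = (0.8660,0.5000,0.0000)
J_v[:, 1] = z_1; J_ω[:, 1] = (0,0,0)
entry J[0][1] = 0.8660

0.866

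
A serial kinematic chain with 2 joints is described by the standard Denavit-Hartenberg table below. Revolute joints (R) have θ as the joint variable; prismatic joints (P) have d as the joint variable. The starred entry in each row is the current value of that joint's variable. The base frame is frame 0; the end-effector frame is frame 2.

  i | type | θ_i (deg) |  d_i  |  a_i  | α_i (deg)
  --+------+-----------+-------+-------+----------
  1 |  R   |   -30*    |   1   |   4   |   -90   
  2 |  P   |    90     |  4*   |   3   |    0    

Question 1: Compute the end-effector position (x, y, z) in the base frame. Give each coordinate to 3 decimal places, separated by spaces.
after link 1: o_1 = (3.4641, -2.0000, 1.0000)
after link 2: o_2 = (5.4641, 1.4641, -2.0000)

5.464 1.464 -2.000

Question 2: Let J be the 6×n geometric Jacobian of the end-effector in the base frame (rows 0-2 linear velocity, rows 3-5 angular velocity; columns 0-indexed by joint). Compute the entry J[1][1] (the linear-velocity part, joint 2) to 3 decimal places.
0.866

prismatic axis z_1 = (0.5000,0.8660,0.0000)
J_v[:, 1] = z_1; J_ω[:, 1] = (0,0,0)
entry J[1][1] = 0.8660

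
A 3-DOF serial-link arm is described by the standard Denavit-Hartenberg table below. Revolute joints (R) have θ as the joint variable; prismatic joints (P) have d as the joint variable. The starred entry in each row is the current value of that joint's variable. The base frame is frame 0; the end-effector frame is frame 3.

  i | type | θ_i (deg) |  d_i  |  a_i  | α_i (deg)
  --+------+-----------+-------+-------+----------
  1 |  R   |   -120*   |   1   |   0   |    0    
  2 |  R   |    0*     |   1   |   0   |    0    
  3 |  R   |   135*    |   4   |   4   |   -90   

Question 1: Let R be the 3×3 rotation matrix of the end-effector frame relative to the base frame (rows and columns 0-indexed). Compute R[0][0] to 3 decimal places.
End-effector x-axis (col 0 of R) = (0.9659,0.2588,0.0000)
R[0][0] = 0.9659

0.966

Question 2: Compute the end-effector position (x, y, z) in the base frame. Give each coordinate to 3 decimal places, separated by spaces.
after link 1: o_1 = (0.0000, 0.0000, 1.0000)
after link 2: o_2 = (0.0000, 0.0000, 2.0000)
after link 3: o_3 = (3.8637, 1.0353, 6.0000)

3.864 1.035 6.000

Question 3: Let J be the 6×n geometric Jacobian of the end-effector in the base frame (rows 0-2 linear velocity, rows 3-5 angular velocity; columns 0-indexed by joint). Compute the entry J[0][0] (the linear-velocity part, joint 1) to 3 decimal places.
axis z_0 = ẑ; lever o_n−o_0 = (3.8637,1.0353,6.0000)
cross product → J_v[:, 0] = (-1.0353,3.8637,0.0000)
J_ω[:, 0] = z_0
entry J[0][0] = -1.0353

-1.035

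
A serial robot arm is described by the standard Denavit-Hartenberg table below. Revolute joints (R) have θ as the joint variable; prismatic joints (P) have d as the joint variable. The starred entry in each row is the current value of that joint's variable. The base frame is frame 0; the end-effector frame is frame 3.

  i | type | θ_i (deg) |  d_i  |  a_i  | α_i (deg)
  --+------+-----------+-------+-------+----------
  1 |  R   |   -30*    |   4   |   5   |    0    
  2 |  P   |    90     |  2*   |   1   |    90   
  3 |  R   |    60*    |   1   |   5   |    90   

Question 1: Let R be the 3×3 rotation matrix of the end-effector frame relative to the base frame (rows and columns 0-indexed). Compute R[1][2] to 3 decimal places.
End-effector z-axis (col 2 of R) = (0.4330,0.7500,-0.5000)
R[1][2] = 0.7500

0.750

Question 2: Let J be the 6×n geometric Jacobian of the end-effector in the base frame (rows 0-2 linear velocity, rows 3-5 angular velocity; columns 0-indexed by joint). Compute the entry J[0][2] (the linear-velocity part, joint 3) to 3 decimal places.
-2.165

axis z_2 = (0.8660,-0.5000,0.0000); lever o_n−o_2 = (2.1160,1.6651,4.3301)
cross product → J_v[:, 2] = (-2.1651,-3.7500,2.5000)
J_ω[:, 2] = z_2
entry J[0][2] = -2.1651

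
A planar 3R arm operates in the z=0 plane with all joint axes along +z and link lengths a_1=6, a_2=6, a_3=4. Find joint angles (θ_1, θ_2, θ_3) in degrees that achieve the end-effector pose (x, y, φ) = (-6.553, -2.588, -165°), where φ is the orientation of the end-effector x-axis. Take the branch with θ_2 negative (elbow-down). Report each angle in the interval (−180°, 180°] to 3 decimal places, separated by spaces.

-74.997 -150.005 60.001

wrist centre = target − a_3·(cos φ, sin φ) = (-2.6893, -1.5527)
cos θ_2 = (9.6433−6²−6²)/(2·6·6) = -0.8661; θ_2 = -150.0046° (elbow-down)
β = atan2(-1.5527,-2.6893) = -149.9991°; ψ = atan2(-2.9996,0.8036) = -75.0023°
θ_1 = β − ψ = -74.9968°
θ_3 = φ − θ_1 − θ_2 = 60.0014° (wrapped to (-180°,180°])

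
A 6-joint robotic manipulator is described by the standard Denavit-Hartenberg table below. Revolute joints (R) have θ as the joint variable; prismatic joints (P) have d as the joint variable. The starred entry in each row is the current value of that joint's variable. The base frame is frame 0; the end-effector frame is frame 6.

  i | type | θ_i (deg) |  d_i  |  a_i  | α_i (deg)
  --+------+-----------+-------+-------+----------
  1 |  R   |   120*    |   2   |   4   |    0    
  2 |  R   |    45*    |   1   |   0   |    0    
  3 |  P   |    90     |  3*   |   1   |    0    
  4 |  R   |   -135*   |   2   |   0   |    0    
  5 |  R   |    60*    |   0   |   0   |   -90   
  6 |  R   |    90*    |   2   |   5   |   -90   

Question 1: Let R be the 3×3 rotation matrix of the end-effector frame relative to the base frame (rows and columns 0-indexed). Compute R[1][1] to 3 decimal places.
End-effector y-axis (col 1 of R) = (0.0000,1.0000,-0.0000)
R[1][1] = 1.0000

1.000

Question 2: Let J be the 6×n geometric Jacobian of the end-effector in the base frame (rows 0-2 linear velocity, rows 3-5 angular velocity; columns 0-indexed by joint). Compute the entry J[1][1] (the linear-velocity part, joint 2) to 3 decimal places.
axis z_1 = (0.0000,0.0000,1.0000); lever o_n−o_1 = (-0.2588,-2.9659,1.0000)
cross product → J_v[:, 1] = (2.9659,-0.2588,0.0000)
J_ω[:, 1] = z_1
entry J[1][1] = -0.2588

-0.259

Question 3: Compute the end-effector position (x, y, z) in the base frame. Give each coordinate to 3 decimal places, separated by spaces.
-2.259 0.498 3.000

after link 1: o_1 = (-2.0000, 3.4641, 2.0000)
after link 2: o_2 = (-2.0000, 3.4641, 3.0000)
after link 3: o_3 = (-2.2588, 2.4982, 6.0000)
after link 4: o_4 = (-2.2588, 2.4982, 8.0000)
after link 5: o_5 = (-2.2588, 2.4982, 8.0000)
after link 6: o_6 = (-2.2588, 0.4982, 3.0000)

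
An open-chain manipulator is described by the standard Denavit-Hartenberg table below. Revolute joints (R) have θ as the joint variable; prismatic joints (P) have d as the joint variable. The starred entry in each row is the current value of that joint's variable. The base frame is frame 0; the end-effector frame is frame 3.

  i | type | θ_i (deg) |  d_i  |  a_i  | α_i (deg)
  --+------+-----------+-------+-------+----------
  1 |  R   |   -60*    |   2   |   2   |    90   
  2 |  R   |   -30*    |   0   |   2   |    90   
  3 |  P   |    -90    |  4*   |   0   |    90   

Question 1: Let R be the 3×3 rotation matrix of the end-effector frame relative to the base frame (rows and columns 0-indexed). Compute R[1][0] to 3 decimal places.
0.500

End-effector x-axis (col 0 of R) = (0.8660,0.5000,-0.0000)
R[1][0] = 0.5000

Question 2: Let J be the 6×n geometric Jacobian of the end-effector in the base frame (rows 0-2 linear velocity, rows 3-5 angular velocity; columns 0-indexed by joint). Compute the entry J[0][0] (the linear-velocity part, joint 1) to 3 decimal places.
axis z_0 = ẑ; lever o_n−o_0 = (0.8660,-1.5000,-2.4641)
cross product → J_v[:, 0] = (1.5000,0.8660,-0.0000)
J_ω[:, 0] = z_0
entry J[0][0] = 1.5000

1.500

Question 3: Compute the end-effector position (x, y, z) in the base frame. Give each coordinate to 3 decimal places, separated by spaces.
after link 1: o_1 = (1.0000, -1.7321, 2.0000)
after link 2: o_2 = (1.8660, -3.2321, 1.0000)
after link 3: o_3 = (0.8660, -1.5000, -2.4641)

0.866 -1.500 -2.464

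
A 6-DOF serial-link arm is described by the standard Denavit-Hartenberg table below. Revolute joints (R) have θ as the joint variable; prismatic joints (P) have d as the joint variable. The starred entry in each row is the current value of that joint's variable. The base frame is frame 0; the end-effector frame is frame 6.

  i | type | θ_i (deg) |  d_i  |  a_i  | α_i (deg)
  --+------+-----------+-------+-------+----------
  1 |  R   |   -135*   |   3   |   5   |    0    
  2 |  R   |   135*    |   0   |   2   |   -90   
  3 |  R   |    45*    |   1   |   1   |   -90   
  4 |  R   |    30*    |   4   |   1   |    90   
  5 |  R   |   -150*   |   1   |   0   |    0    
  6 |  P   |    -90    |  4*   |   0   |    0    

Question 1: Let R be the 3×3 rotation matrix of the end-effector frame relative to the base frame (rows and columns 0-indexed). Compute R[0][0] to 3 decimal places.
End-effector x-axis (col 0 of R) = (-0.9186,0.2500,-0.3062)
R[0][0] = -0.9186

-0.919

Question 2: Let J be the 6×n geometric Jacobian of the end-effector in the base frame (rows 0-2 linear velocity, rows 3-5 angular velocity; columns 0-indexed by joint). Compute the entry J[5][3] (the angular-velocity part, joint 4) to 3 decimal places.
axis z_3 = (-0.7071,0.0000,-0.7071); lever o_n−o_3 = (-0.4483,3.8301,-5.2086)
cross product → J_v[:, 3] = (2.7083,-3.3660,-2.7083)
J_ω[:, 3] = z_3
entry J[5][3] = -0.7071

-0.707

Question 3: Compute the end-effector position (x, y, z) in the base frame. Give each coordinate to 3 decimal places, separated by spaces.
-1.277 1.295 -2.916

after link 1: o_1 = (-3.5355, -3.5355, 3.0000)
after link 2: o_2 = (-1.5355, -3.5355, 3.0000)
after link 3: o_3 = (-0.8284, -2.5355, 2.2929)
after link 4: o_4 = (-3.0445, -3.0355, -1.1479)
after link 5: o_5 = (-2.6909, -2.1695, -1.5015)
after link 6: o_6 = (-1.2767, 1.2946, -2.9157)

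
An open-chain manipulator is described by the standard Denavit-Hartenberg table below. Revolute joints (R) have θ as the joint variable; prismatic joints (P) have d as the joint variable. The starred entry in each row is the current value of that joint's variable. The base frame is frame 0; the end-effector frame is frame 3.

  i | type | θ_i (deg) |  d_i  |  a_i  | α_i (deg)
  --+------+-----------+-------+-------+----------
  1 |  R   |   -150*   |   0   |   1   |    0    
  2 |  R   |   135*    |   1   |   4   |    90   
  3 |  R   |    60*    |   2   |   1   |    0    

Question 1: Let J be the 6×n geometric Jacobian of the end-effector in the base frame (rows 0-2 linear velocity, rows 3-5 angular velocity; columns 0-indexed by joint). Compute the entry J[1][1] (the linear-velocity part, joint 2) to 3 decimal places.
3.829

axis z_1 = (0.0000,0.0000,1.0000); lever o_n−o_1 = (3.8290,-3.0965,1.8660)
cross product → J_v[:, 1] = (3.0965,3.8290,-0.0000)
J_ω[:, 1] = z_1
entry J[1][1] = 3.8290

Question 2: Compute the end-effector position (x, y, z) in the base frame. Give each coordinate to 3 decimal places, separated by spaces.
after link 1: o_1 = (-0.8660, -0.5000, 0.0000)
after link 2: o_2 = (2.9977, -1.5353, 1.0000)
after link 3: o_3 = (2.9630, -3.5965, 1.8660)

2.963 -3.597 1.866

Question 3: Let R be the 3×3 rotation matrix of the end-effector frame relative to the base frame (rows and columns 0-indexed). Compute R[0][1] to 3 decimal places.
End-effector y-axis (col 1 of R) = (-0.8365,0.2241,0.5000)
R[0][1] = -0.8365

-0.837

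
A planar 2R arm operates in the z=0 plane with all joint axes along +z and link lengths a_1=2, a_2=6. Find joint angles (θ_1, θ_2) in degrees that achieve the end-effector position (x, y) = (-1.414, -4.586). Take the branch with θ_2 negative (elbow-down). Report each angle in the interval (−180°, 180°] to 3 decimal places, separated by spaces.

cos θ_2 = (23.0308−2²−6²)/(2·2·6) = -0.7071; θ_2 = -134.9954° (elbow-down)
β = atan2(-4.5860,-1.4140) = -107.1361°; ψ = atan2(-4.2430,-2.2423) = -117.8553°
θ_1 = β − ψ = 10.7192°

10.719 -134.995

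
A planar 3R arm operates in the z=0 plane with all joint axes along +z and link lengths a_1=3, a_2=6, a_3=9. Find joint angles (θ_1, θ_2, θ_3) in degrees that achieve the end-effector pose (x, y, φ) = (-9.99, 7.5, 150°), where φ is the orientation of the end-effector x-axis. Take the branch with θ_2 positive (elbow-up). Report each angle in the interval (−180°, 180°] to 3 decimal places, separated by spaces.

wrist centre = target − a_3·(cos φ, sin φ) = (-2.1958, 3.0000)
cos θ_2 = (13.8214−3²−6²)/(2·3·6) = -0.8661; θ_2 = 150.0053° (elbow-up)
β = atan2(3.0000,-2.1958) = 126.2013°; ψ = atan2(2.9995,-2.1964) = 126.2139°
θ_1 = β − ψ = -0.0126°
θ_3 = φ − θ_1 − θ_2 = 0.0073° (wrapped to (-180°,180°])

-0.013 150.005 0.007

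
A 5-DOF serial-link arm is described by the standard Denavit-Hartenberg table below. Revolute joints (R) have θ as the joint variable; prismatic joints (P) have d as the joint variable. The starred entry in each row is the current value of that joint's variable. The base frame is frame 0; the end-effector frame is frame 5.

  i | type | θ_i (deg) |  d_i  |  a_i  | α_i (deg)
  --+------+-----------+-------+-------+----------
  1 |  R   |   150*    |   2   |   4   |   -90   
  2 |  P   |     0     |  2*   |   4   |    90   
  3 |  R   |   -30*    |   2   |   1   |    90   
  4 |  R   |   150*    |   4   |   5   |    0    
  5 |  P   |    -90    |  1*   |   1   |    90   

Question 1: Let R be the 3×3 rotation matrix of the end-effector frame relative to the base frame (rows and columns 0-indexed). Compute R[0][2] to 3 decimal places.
End-effector z-axis (col 2 of R) = (-0.4330,0.7500,-0.5000)
R[0][2] = -0.4330

-0.433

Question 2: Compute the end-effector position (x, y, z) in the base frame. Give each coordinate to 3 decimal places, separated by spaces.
-2.183 2.317 7.366

after link 1: o_1 = (-3.4641, 2.0000, 2.0000)
after link 2: o_2 = (-7.9282, 2.2679, 2.0000)
after link 3: o_3 = (-8.4282, 3.1340, 4.0000)
after link 4: o_4 = (-2.7990, 1.3840, 6.5000)
after link 5: o_5 = (-2.1830, 2.3170, 7.3660)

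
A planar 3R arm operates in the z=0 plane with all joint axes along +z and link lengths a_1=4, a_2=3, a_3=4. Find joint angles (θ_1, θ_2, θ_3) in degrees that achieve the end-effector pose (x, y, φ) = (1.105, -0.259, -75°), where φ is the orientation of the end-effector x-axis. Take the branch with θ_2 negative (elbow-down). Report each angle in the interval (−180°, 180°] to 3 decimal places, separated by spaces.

wrist centre = target − a_3·(cos φ, sin φ) = (0.0697, 3.6047)
cos θ_2 = (12.9987−4²−3²)/(2·4·3) = -0.5001; θ_2 = -120.0035° (elbow-down)
β = atan2(3.6047,0.0697) = 88.8919°; ψ = atan2(-2.5980,2.4998) = -46.1029°
θ_1 = β − ψ = 134.9948°
θ_3 = φ − θ_1 − θ_2 = -89.9914° (wrapped to (-180°,180°])

134.995 -120.003 -89.991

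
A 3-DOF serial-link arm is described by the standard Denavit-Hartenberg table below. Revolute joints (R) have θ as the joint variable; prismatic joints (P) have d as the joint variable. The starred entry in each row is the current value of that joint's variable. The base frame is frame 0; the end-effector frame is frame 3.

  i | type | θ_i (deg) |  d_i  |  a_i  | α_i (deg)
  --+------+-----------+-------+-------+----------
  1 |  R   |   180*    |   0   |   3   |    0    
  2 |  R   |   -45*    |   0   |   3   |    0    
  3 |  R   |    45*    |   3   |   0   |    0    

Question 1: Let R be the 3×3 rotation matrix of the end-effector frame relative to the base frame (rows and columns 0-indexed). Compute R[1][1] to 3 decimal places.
-1.000

End-effector y-axis (col 1 of R) = (-0.0000,-1.0000,0.0000)
R[1][1] = -1.0000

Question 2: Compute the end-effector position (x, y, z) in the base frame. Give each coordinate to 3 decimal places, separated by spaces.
-5.121 2.121 3.000

after link 1: o_1 = (-3.0000, 0.0000, 0.0000)
after link 2: o_2 = (-5.1213, 2.1213, 0.0000)
after link 3: o_3 = (-5.1213, 2.1213, 3.0000)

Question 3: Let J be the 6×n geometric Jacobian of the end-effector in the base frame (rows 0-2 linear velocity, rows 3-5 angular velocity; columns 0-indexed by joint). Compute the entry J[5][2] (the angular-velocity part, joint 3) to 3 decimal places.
axis z_2 = (0.0000,0.0000,1.0000); lever o_n−o_2 = (0.0000,0.0000,3.0000)
cross product → J_v[:, 2] = (0.0000,0.0000,0.0000)
J_ω[:, 2] = z_2
entry J[5][2] = 1.0000

1.000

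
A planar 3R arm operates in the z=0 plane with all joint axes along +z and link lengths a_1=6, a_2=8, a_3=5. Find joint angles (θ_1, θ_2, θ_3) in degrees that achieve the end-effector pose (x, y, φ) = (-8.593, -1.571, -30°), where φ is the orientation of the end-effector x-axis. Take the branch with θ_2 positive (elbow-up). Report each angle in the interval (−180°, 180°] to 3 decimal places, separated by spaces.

149.996 45.010 134.994

wrist centre = target − a_3·(cos φ, sin φ) = (-12.9231, 0.9290)
cos θ_2 = (167.8703−6²−8²)/(2·6·8) = 0.7070; θ_2 = 45.0101° (elbow-up)
β = atan2(0.9290,-12.9231) = 175.8883°; ψ = atan2(5.6579,11.6559) = 25.8923°
θ_1 = β − ψ = 149.9959°
θ_3 = φ − θ_1 − θ_2 = 134.9939° (wrapped to (-180°,180°])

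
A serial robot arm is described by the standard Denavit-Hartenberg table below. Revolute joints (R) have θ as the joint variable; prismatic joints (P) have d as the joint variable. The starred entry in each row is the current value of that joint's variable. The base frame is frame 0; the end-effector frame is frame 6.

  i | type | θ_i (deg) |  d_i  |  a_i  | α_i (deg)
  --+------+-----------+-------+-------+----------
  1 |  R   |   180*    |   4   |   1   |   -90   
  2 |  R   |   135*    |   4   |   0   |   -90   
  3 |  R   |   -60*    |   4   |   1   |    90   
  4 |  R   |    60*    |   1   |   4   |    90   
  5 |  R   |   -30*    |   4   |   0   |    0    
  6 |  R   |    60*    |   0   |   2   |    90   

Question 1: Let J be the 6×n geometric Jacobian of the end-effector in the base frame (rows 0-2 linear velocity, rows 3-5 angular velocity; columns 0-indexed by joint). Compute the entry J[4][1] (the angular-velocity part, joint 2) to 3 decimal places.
-1.000

axis z_1 = (-0.0000,-1.0000,0.0000); lever o_n−o_1 = (6.2912,-11.3481,3.5575)
cross product → J_v[:, 1] = (-3.5575,0.0000,6.2912)
J_ω[:, 1] = z_1
entry J[4][1] = -1.0000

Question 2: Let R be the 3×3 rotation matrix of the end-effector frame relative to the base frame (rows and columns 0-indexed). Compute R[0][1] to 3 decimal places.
-0.047

End-effector y-axis (col 1 of R) = (-0.0474,-0.7500,-0.6597)
R[0][1] = -0.0474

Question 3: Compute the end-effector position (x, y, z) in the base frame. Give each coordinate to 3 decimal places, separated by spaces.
after link 1: o_1 = (-1.0000, 0.0000, 4.0000)
after link 2: o_2 = (-1.0000, -4.0000, 4.0000)
after link 3: o_3 = (2.1820, -4.8660, 6.4749)
after link 4: o_4 = (4.7262, -7.0981, 8.8296)
after link 5: o_5 = (4.5367, -10.0981, 6.1907)
after link 6: o_6 = (5.2912, -11.3481, 7.5575)

5.291 -11.348 7.558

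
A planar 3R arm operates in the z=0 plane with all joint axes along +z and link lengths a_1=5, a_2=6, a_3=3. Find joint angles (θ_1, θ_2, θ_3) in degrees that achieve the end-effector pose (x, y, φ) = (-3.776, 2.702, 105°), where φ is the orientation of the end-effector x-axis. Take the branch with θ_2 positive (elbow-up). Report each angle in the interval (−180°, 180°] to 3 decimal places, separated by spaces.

wrist centre = target − a_3·(cos φ, sin φ) = (-2.9995, -0.1958)
cos θ_2 = (9.0356−5²−6²)/(2·5·6) = -0.8661; θ_2 = 150.0055° (elbow-up)
β = atan2(-0.1958,-2.9995) = -176.2657°; ψ = atan2(2.9995,-0.1964) = 93.7470°
θ_1 = β − ψ = -270.0127°
θ_3 = φ − θ_1 − θ_2 = -134.9928° (wrapped to (-180°,180°])

89.987 150.006 -134.993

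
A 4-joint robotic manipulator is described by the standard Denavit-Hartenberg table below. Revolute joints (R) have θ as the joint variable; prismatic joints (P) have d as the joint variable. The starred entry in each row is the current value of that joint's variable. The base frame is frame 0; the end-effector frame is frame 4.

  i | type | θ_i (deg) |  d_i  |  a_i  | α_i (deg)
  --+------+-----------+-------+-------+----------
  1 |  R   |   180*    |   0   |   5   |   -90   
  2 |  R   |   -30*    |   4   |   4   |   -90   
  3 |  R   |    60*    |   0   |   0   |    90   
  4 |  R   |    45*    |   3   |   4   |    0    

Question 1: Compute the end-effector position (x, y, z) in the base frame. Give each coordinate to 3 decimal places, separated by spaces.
after link 1: o_1 = (-5.0000, 0.0000, 0.0000)
after link 2: o_2 = (-8.4641, -4.0000, 2.0000)
after link 3: o_3 = (-8.4641, -4.0000, 2.0000)
after link 4: o_4 = (-13.3531, -3.0505, 1.5567)

-13.353 -3.051 1.557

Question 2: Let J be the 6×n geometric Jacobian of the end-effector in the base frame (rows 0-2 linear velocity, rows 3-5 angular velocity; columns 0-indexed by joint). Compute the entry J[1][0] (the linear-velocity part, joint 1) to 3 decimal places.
axis z_0 = ẑ; lever o_n−o_0 = (-13.3531,-3.0505,1.5567)
cross product → J_v[:, 0] = (3.0505,-13.3531,0.0000)
J_ω[:, 0] = z_0
entry J[1][0] = -13.3531

-13.353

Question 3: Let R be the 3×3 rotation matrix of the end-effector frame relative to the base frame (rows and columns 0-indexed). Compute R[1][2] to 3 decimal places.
-0.500

End-effector z-axis (col 2 of R) = (-0.7500,-0.5000,0.4330)
R[1][2] = -0.5000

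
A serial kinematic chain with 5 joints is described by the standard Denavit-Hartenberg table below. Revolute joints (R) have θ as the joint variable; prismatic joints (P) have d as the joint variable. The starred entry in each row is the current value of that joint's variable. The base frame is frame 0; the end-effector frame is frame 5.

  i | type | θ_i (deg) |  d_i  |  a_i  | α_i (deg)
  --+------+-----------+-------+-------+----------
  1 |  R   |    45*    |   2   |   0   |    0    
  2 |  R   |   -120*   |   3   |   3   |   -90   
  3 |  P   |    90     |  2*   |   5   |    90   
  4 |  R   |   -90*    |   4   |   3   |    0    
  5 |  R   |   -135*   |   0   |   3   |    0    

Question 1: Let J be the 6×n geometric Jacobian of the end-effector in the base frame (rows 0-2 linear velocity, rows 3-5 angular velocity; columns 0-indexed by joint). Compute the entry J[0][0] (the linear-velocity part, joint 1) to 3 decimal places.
6.471

axis z_0 = ẑ; lever o_n−o_0 = (2.8948,-6.4713,2.1213)
cross product → J_v[:, 0] = (6.4713,2.8948,-0.0000)
J_ω[:, 0] = z_0
entry J[0][0] = 6.4713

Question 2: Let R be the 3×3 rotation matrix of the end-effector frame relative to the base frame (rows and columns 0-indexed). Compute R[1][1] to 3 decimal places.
-0.183

End-effector y-axis (col 1 of R) = (-0.6830,-0.1830,0.7071)
R[1][1] = -0.1830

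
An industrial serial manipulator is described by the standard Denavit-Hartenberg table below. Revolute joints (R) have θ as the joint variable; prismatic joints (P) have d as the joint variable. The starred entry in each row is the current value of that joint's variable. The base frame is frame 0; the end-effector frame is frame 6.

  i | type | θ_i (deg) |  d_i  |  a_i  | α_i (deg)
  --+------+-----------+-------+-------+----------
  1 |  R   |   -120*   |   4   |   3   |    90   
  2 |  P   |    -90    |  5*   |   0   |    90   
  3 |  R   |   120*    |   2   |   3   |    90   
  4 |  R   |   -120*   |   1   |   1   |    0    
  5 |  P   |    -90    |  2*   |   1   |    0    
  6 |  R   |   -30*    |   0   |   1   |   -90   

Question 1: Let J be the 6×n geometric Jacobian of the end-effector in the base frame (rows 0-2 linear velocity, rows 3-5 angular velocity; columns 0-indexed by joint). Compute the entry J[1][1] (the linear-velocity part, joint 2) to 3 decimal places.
0.500

prismatic axis z_1 = (-0.8660,0.5000,0.0000)
J_v[:, 1] = z_1; J_ω[:, 1] = (0,0,0)
entry J[1][1] = 0.5000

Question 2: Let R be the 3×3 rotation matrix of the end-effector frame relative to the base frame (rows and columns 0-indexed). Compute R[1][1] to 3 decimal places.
End-effector y-axis (col 1 of R) = (0.4330,-0.2500,0.8660)
R[1][1] = -0.2500

-0.250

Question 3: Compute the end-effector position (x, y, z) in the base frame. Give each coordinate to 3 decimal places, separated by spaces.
-6.730 3.308 1.969

after link 1: o_1 = (-1.5000, -2.5981, 4.0000)
after link 2: o_2 = (-5.8301, -0.0981, 4.0000)
after link 3: o_3 = (-7.0801, 2.9330, 5.5000)
after link 4: o_4 = (-7.5712, 2.2165, 4.3840)
after link 5: o_5 = (-7.5377, 2.7745, 2.2189)
after link 6: o_6 = (-6.7296, 3.3080, 1.9689)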